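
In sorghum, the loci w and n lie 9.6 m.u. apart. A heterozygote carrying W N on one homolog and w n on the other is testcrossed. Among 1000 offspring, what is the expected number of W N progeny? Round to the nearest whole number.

A map distance of 9.6 m.u. corresponds to a recombination frequency of 0.096.
The F1 is W N / w n, so W N is a parental gamete class with expected frequency (1 − r)/2 = 0.904/2 = 0.4520.
Expected number = 0.4520 × 1000 = 452.00 ≈ 452.

452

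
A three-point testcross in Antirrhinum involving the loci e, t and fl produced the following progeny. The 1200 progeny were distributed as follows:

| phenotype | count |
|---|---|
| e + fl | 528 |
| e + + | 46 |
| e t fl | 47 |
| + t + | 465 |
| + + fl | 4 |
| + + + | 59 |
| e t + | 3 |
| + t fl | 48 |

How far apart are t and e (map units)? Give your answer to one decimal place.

9.4 map units

The two most frequent reciprocal classes, + t + and e + fl, are the parental types, so the F1 was + t + / e + fl.
The two rarest classes, e t + and + + fl, are the double crossovers. Comparing them with the parentals, only the e allele has switched, so e is the middle locus and the order is t – e – fl.
Crossovers in the t–e interval produce the single-crossover classes + + + and e t fl (59 + 47 = 106) plus the double crossovers (7).
RF(t–e) = (106 + 7) / 1200 = 113/1200 = 0.0942 → 9.4 map units.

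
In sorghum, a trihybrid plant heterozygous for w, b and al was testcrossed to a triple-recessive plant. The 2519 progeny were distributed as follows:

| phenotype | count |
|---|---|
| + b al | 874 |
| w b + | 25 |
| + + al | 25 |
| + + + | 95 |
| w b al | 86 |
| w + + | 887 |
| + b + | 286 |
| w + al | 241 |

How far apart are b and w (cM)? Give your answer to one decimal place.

The two most frequent reciprocal classes, + b al and w + +, are the parental types, so the F1 was + b al / w + +.
The two rarest classes, + + al and w b +, are the double crossovers. Comparing them with the parentals, only the b allele has switched, so b is the middle locus and the order is w – b – al.
Crossovers in the w–b interval produce the single-crossover classes w b al and + + + (86 + 95 = 181) plus the double crossovers (50).
RF(w–b) = (181 + 50) / 2519 = 231/2519 = 0.0917 → 9.2 cM.

9.2 cM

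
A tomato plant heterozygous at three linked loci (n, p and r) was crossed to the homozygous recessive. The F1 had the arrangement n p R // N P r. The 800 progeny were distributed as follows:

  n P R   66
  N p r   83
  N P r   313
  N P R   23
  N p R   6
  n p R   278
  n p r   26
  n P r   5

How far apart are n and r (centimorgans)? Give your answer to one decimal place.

7.5 centimorgans

The two rarest classes, N p R and n P r, are the double crossovers. Comparing them with the parentals, only the n allele has switched, so n is the middle locus and the order is p – n – r.
Crossovers in the n–r interval produce the single-crossover classes n p r and N P R (26 + 23 = 49) plus the double crossovers (11).
RF(n–r) = (49 + 11) / 800 = 60/800 = 0.0750 → 7.5 centimorgans.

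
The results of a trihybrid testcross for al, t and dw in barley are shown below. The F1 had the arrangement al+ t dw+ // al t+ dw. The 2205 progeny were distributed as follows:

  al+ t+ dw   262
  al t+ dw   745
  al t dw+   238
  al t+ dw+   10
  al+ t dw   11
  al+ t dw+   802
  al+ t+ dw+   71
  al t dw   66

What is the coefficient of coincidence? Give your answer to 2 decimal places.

The two rarest classes, al+ t dw and al t+ dw+, are the double crossovers. Comparing them with the parentals, only the dw allele has switched, so dw is the middle locus and the order is al – dw – t.
al–dw: (500 + 21)/2205 = 0.2363; dw–t: (137 + 21)/2205 = 0.0717.
Expected DCO frequency = 0.2363 × 0.0717 ≈ 0.01694; observed = 21/2205 ≈ 0.00952.
Coefficient of coincidence = 0.00952/0.01694 ≈ 0.56.

0.56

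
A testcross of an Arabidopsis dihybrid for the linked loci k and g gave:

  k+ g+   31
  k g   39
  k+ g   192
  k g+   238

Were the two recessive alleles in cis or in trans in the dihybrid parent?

The two most frequent classes are k+ g (192) and k g+ (238); these are the parental (non-recombinant) types.
So the F1 carried k+ g on one chromosome and k g+ on the other — the recessive alleles are on opposite chromosomes (trans / repulsion).

trans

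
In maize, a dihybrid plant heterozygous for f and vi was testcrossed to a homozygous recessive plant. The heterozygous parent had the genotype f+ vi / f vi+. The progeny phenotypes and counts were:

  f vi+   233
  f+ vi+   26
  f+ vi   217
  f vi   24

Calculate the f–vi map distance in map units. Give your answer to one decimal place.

The recombinant classes are f+ vi+ and f vi: 26 + 24 = 50.
Recombination frequency = 50/500 = 0.1000 ≈ 10.0%, i.e. 10.0 map units.

10.0 map units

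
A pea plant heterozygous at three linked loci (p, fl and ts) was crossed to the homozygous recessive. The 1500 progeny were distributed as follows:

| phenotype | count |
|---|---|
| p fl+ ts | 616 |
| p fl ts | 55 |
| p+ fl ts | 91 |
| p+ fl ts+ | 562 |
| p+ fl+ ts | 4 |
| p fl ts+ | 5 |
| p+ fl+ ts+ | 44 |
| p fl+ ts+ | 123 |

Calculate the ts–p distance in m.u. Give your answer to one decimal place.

The two most frequent reciprocal classes, p fl+ ts and p+ fl ts+, are the parental types, so the F1 was p fl+ ts / p+ fl ts+.
The two rarest classes, p+ fl+ ts and p fl ts+, are the double crossovers. Comparing them with the parentals, only the p allele has switched, so p is the middle locus and the order is fl – p – ts.
Crossovers in the p–ts interval produce the single-crossover classes p fl+ ts+ and p+ fl ts (123 + 91 = 214) plus the double crossovers (9).
RF(p–ts) = (214 + 9) / 1500 = 223/1500 = 0.1487 → 14.9 m.u.

14.9 m.u.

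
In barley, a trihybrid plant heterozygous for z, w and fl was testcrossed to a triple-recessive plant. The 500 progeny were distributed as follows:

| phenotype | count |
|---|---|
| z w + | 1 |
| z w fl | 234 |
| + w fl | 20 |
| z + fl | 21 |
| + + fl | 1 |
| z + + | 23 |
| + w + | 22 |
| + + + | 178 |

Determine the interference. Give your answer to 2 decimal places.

The two most frequent reciprocal classes, + + + and z w fl, are the parental types, so the F1 was + + + / z w fl.
The two rarest classes, + + fl and z w +, are the double crossovers. Comparing them with the parentals, only the fl allele has switched, so fl is the middle locus and the order is w – fl – z.
w–fl: (43 + 2)/500 = 0.0900; fl–z: (43 + 2)/500 = 0.0900.
Expected DCO frequency = 0.0900 × 0.0900 ≈ 0.00810; observed = 2/500 ≈ 0.00400.
Coefficient of coincidence = 0.00400/0.00810 ≈ 0.49; interference = 1 − 0.49 = 0.51.

0.51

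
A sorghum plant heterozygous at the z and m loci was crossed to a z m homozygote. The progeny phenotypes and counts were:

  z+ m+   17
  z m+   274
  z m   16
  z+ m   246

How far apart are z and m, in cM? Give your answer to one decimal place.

6.0 cM

The two most frequent classes, z+ m (246) and z m+ (274), are the parental types, so the F1 was z+ m / z m+.
The recombinant classes are z+ m+ and z m: 17 + 16 = 33.
Recombination frequency = 33/553 = 0.0597 ≈ 6.0%, i.e. 6.0 cM.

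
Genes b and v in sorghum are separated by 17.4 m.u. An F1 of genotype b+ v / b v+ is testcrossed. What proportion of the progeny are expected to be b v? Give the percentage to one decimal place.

A map distance of 17.4 m.u. corresponds to a recombination frequency of 0.174.
The F1 is b+ v / b v+, so b v is a recombinant gamete class with expected frequency r/2 = 0.174/2 = 0.0870.
That is 0.0870 = 8.7% of the progeny.

8.7%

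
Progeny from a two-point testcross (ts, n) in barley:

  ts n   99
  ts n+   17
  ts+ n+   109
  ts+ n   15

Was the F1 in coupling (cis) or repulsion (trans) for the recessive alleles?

cis

The two most frequent classes are ts+ n+ (109) and ts n (99); these are the parental (non-recombinant) types.
So the F1 carried ts+ n+ on one chromosome and ts n on the other — the recessive alleles are on the same chromosome (cis / coupling).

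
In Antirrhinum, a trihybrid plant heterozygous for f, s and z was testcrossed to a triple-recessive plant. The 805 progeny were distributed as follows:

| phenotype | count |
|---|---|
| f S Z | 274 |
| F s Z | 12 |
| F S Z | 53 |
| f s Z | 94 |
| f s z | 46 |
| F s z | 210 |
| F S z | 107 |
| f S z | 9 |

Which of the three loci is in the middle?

z

The two most frequent reciprocal classes, F s z and f S Z, are the parental types, so the F1 was F s z / f S Z.
The two rarest classes, F s Z and f S z, are the double crossovers. Comparing them with the parentals, only the z allele has switched, so z is the middle locus and the order is f – z – s.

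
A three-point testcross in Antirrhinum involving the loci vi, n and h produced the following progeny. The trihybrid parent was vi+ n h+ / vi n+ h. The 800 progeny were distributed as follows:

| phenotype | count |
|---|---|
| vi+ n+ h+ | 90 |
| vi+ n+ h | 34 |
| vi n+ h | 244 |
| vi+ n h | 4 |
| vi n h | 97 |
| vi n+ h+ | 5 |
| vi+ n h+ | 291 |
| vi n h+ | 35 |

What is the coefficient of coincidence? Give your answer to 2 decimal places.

0.47

The two rarest classes, vi+ n h and vi n+ h+, are the double crossovers. Comparing them with the parentals, only the h allele has switched, so h is the middle locus and the order is vi – h – n.
vi–h: (69 + 9)/800 = 0.0975; h–n: (187 + 9)/800 = 0.2450.
Expected DCO frequency = 0.0975 × 0.2450 ≈ 0.02389; observed = 9/800 ≈ 0.01125.
Coefficient of coincidence = 0.01125/0.02389 ≈ 0.47.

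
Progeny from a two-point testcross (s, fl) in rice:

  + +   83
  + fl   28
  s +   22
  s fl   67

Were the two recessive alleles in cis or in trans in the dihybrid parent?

cis

The two most frequent classes are + + (83) and s fl (67); these are the parental (non-recombinant) types.
So the F1 carried + + on one chromosome and s fl on the other — the recessive alleles are on the same chromosome (cis / coupling).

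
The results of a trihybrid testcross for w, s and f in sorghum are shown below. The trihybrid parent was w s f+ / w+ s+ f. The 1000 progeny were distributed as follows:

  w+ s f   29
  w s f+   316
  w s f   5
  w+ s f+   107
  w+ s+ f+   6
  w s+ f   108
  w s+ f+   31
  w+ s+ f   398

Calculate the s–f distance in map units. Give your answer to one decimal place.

The two rarest classes, w s f and w+ s+ f+, are the double crossovers. Comparing them with the parentals, only the f allele has switched, so f is the middle locus and the order is w – f – s.
Crossovers in the f–s interval produce the single-crossover classes w s+ f+ and w+ s f (31 + 29 = 60) plus the double crossovers (11).
RF(f–s) = (60 + 11) / 1000 = 71/1000 = 0.0710 → 7.1 map units.

7.1 map units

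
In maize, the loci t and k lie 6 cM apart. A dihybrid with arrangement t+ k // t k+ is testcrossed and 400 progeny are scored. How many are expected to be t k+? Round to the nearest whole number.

A map distance of 6 cM corresponds to a recombination frequency of 0.060.
The F1 is t+ k / t k+, so t k+ is a parental gamete class with expected frequency (1 − r)/2 = 0.940/2 = 0.4700.
Expected number = 0.4700 × 400 = 188.00 ≈ 188.

188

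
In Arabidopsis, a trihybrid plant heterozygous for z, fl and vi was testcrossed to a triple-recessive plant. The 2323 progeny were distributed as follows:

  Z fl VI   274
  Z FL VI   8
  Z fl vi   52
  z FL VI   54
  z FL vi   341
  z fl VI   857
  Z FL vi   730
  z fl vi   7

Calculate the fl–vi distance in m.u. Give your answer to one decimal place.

5.2 m.u.

The two most frequent reciprocal classes, z fl VI and Z FL vi, are the parental types, so the F1 was z fl VI / Z FL vi.
The two rarest classes, z fl vi and Z FL VI, are the double crossovers. Comparing them with the parentals, only the vi allele has switched, so vi is the middle locus and the order is z – vi – fl.
Crossovers in the vi–fl interval produce the single-crossover classes z FL VI and Z fl vi (54 + 52 = 106) plus the double crossovers (15).
RF(vi–fl) = (106 + 15) / 2323 = 121/2323 = 0.0521 → 5.2 m.u.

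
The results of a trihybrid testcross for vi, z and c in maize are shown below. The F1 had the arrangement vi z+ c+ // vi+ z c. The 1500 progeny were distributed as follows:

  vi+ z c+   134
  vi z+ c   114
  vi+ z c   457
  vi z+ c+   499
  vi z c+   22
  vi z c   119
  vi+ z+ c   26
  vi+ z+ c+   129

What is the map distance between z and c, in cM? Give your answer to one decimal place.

The two rarest classes, vi z c+ and vi+ z+ c, are the double crossovers. Comparing them with the parentals, only the z allele has switched, so z is the middle locus and the order is c – z – vi.
Crossovers in the c–z interval produce the single-crossover classes vi z+ c and vi+ z c+ (114 + 134 = 248) plus the double crossovers (48).
RF(c–z) = (248 + 48) / 1500 = 296/1500 = 0.1973 → 19.7 cM.

19.7 cM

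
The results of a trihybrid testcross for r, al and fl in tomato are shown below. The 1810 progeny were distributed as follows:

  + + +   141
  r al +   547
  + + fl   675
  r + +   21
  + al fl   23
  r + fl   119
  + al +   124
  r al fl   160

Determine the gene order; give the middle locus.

al

The two most frequent reciprocal classes, + + fl and r al +, are the parental types, so the F1 was + + fl / r al +.
The two rarest classes, + al fl and r + +, are the double crossovers. Comparing them with the parentals, only the al allele has switched, so al is the middle locus and the order is fl – al – r.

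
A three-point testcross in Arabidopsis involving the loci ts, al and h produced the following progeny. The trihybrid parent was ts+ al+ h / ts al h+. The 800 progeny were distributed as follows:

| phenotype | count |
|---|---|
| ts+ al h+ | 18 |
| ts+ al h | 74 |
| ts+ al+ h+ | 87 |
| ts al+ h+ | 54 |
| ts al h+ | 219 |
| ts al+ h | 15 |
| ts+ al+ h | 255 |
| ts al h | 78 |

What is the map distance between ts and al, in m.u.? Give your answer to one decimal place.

The two rarest classes, ts al+ h and ts+ al h+, are the double crossovers. Comparing them with the parentals, only the ts allele has switched, so ts is the middle locus and the order is h – ts – al.
Crossovers in the ts–al interval produce the single-crossover classes ts+ al h and ts al+ h+ (74 + 54 = 128) plus the double crossovers (33).
RF(ts–al) = (128 + 33) / 800 = 161/800 = 0.2013 → 20.1 m.u.

20.1 m.u.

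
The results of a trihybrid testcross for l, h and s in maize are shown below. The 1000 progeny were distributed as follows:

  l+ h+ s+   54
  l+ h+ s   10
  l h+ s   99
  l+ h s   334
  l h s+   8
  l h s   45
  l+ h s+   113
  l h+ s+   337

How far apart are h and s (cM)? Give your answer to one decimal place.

23.0 cM

The two most frequent reciprocal classes, l+ h s and l h+ s+, are the parental types, so the F1 was l+ h s / l h+ s+.
The two rarest classes, l+ h+ s and l h s+, are the double crossovers. Comparing them with the parentals, only the h allele has switched, so h is the middle locus and the order is l – h – s.
Crossovers in the h–s interval produce the single-crossover classes l+ h s+ and l h+ s (113 + 99 = 212) plus the double crossovers (18).
RF(h–s) = (212 + 18) / 1000 = 230/1000 = 0.2300 → 23.0 cM.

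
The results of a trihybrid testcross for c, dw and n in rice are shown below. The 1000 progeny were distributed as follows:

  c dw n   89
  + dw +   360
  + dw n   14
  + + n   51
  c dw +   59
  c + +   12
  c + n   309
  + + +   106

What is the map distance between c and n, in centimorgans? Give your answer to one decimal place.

The two most frequent reciprocal classes, c + n and + dw +, are the parental types, so the F1 was c + n / + dw +.
The two rarest classes, c + + and + dw n, are the double crossovers. Comparing them with the parentals, only the n allele has switched, so n is the middle locus and the order is c – n – dw.
Crossovers in the c–n interval produce the single-crossover classes + + n and c dw + (51 + 59 = 110) plus the double crossovers (26).
RF(c–n) = (110 + 26) / 1000 = 136/1000 = 0.1360 → 13.6 centimorgans.

13.6 centimorgans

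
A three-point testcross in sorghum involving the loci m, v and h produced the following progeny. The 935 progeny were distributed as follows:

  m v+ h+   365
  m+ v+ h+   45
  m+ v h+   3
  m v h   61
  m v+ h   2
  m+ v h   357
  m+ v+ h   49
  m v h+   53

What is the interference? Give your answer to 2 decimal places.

0.61

The two most frequent reciprocal classes, m+ v h and m v+ h+, are the parental types, so the F1 was m+ v h / m v+ h+.
The two rarest classes, m+ v h+ and m v+ h, are the double crossovers. Comparing them with the parentals, only the h allele has switched, so h is the middle locus and the order is v – h – m.
v–h: (102 + 5)/935 = 0.1144; h–m: (106 + 5)/935 = 0.1187.
Expected DCO frequency = 0.1144 × 0.1187 ≈ 0.01358; observed = 5/935 ≈ 0.00535.
Coefficient of coincidence = 0.00535/0.01358 ≈ 0.39; interference = 1 − 0.39 = 0.61.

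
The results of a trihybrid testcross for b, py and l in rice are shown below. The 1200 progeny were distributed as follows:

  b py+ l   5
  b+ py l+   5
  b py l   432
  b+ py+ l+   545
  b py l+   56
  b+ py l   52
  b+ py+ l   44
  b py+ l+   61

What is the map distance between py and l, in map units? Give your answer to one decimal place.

9.2 map units

The two most frequent reciprocal classes, b+ py+ l+ and b py l, are the parental types, so the F1 was b+ py+ l+ / b py l.
The two rarest classes, b+ py l+ and b py+ l, are the double crossovers. Comparing them with the parentals, only the py allele has switched, so py is the middle locus and the order is l – py – b.
Crossovers in the l–py interval produce the single-crossover classes b+ py+ l and b py l+ (44 + 56 = 100) plus the double crossovers (10).
RF(l–py) = (100 + 10) / 1200 = 110/1200 = 0.0917 → 9.2 map units.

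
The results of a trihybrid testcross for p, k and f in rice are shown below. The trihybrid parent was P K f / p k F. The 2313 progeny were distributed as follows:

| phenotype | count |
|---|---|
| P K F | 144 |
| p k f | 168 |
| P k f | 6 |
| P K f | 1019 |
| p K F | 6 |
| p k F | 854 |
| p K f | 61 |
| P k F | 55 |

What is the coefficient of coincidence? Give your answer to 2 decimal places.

0.67

The two rarest classes, P k f and p K F, are the double crossovers. Comparing them with the parentals, only the k allele has switched, so k is the middle locus and the order is p – k – f.
p–k: (116 + 12)/2313 = 0.0553; k–f: (312 + 12)/2313 = 0.1401.
Expected DCO frequency = 0.0553 × 0.1401 ≈ 0.00775; observed = 12/2313 ≈ 0.00519.
Coefficient of coincidence = 0.00519/0.00775 ≈ 0.67.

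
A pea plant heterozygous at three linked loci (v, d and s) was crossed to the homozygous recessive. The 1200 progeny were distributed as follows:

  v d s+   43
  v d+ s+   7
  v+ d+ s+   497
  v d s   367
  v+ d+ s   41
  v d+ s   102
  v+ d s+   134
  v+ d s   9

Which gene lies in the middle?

v

The two most frequent reciprocal classes, v d s and v+ d+ s+, are the parental types, so the F1 was v d s / v+ d+ s+.
The two rarest classes, v+ d s and v d+ s+, are the double crossovers. Comparing them with the parentals, only the v allele has switched, so v is the middle locus and the order is s – v – d.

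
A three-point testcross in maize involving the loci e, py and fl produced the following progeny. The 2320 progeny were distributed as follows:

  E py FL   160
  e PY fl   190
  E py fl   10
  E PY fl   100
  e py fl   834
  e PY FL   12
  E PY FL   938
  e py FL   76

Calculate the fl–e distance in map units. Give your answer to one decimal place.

8.5 map units

The two most frequent reciprocal classes, E PY FL and e py fl, are the parental types, so the F1 was E PY FL / e py fl.
The two rarest classes, e PY FL and E py fl, are the double crossovers. Comparing them with the parentals, only the e allele has switched, so e is the middle locus and the order is py – e – fl.
Crossovers in the e–fl interval produce the single-crossover classes E PY fl and e py FL (100 + 76 = 176) plus the double crossovers (22).
RF(e–fl) = (176 + 22) / 2320 = 198/2320 = 0.0853 → 8.5 map units.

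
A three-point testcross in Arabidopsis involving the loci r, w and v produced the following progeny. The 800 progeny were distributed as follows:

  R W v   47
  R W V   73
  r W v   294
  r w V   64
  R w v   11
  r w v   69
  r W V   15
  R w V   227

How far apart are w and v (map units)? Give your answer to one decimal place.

21.0 map units

The two most frequent reciprocal classes, r W v and R w V, are the parental types, so the F1 was r W v / R w V.
The two rarest classes, r W V and R w v, are the double crossovers. Comparing them with the parentals, only the v allele has switched, so v is the middle locus and the order is w – v – r.
Crossovers in the w–v interval produce the single-crossover classes r w v and R W V (69 + 73 = 142) plus the double crossovers (26).
RF(w–v) = (142 + 26) / 800 = 168/800 = 0.2100 → 21.0 map units.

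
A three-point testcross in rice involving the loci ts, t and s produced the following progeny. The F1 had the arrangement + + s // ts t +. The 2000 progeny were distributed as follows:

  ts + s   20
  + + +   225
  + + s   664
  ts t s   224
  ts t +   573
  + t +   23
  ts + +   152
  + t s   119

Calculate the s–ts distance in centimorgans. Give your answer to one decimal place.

24.6 centimorgans

The two rarest classes, ts + s and + t +, are the double crossovers. Comparing them with the parentals, only the ts allele has switched, so ts is the middle locus and the order is t – ts – s.
Crossovers in the ts–s interval produce the single-crossover classes + + + and ts t s (225 + 224 = 449) plus the double crossovers (43).
RF(ts–s) = (449 + 43) / 2000 = 492/2000 = 0.2460 → 24.6 centimorgans.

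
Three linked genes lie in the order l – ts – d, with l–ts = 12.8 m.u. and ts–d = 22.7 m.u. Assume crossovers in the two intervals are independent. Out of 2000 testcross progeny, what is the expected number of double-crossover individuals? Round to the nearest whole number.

Map distances give recombination frequencies of 0.128 and 0.227 for the two intervals.
With no interference, expected double-crossover frequency = 0.128 × 0.227 = 0.02906.
Expected number = 0.02906 × 2000 = 58.11 ≈ 58.

58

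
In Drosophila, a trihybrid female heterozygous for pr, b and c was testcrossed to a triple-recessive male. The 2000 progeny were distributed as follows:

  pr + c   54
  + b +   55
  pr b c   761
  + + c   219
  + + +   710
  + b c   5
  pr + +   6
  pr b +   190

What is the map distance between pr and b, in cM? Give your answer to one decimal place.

The two most frequent reciprocal classes, pr b c and + + +, are the parental types, so the F1 was pr b c / + + +.
The two rarest classes, + b c and pr + +, are the double crossovers. Comparing them with the parentals, only the pr allele has switched, so pr is the middle locus and the order is b – pr – c.
Crossovers in the b–pr interval produce the single-crossover classes pr + c and + b + (54 + 55 = 109) plus the double crossovers (11).
RF(b–pr) = (109 + 11) / 2000 = 120/2000 = 0.0600 → 6.0 cM.

6.0 cM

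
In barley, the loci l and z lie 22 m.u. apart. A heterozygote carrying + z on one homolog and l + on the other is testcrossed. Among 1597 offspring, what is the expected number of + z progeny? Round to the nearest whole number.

623

A map distance of 22 m.u. corresponds to a recombination frequency of 0.220.
The F1 is + z / l +, so + z is a parental gamete class with expected frequency (1 − r)/2 = 0.780/2 = 0.3900.
Expected number = 0.3900 × 1597 = 622.83 ≈ 623.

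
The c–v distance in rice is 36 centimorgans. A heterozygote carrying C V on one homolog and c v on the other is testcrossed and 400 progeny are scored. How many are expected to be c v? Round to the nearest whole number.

A map distance of 36 centimorgans corresponds to a recombination frequency of 0.360.
The F1 is C V / c v, so c v is a parental gamete class with expected frequency (1 − r)/2 = 0.640/2 = 0.3200.
Expected number = 0.3200 × 400 = 128.00 ≈ 128.

128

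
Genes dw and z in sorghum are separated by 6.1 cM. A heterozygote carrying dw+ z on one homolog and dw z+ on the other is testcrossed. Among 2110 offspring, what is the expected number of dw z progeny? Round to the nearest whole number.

64

A map distance of 6.1 cM corresponds to a recombination frequency of 0.061.
The F1 is dw+ z / dw z+, so dw z is a recombinant gamete class with expected frequency r/2 = 0.061/2 = 0.0305.
Expected number = 0.0305 × 2110 = 64.36 ≈ 64.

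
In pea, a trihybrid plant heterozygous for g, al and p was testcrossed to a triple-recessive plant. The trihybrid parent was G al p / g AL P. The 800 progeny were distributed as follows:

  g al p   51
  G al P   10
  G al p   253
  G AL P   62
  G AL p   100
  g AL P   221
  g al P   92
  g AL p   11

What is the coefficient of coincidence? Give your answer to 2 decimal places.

0.59

The two rarest classes, G al P and g AL p, are the double crossovers. Comparing them with the parentals, only the p allele has switched, so p is the middle locus and the order is g – p – al.
g–p: (113 + 21)/800 = 0.1675; p–al: (192 + 21)/800 = 0.2662.
Expected DCO frequency = 0.1675 × 0.2662 ≈ 0.04459; observed = 21/800 ≈ 0.02625.
Coefficient of coincidence = 0.02625/0.04459 ≈ 0.59.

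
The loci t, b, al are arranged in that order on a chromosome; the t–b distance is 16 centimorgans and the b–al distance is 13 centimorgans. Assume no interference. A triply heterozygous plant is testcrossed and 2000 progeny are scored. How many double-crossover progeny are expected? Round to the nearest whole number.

Map distances give recombination frequencies of 0.160 and 0.130 for the two intervals.
With no interference, expected double-crossover frequency = 0.160 × 0.130 = 0.02080.
Expected number = 0.02080 × 2000 = 41.60 ≈ 42.

42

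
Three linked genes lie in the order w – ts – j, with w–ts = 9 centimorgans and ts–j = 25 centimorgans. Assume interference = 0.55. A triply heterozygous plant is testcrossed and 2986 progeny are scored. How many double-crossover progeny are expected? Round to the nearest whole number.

Map distances give recombination frequencies of 0.090 and 0.250 for the two intervals.
With interference 0.55 (so coincidence = 0.45), expected double-crossover frequency = 0.090 × 0.250 × 0.45 = 0.01012.
Expected number = 0.01012 × 2986 = 30.23 ≈ 30.

30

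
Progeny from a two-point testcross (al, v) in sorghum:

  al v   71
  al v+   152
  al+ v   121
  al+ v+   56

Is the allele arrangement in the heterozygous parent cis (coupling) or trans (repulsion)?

trans

The two most frequent classes are al+ v (121) and al v+ (152); these are the parental (non-recombinant) types.
So the F1 carried al+ v on one chromosome and al v+ on the other — the recessive alleles are on opposite chromosomes (trans / repulsion).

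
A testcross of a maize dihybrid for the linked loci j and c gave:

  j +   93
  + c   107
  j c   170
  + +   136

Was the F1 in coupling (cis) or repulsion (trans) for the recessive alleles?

cis

The two most frequent classes are + + (136) and j c (170); these are the parental (non-recombinant) types.
So the F1 carried + + on one chromosome and j c on the other — the recessive alleles are on the same chromosome (cis / coupling).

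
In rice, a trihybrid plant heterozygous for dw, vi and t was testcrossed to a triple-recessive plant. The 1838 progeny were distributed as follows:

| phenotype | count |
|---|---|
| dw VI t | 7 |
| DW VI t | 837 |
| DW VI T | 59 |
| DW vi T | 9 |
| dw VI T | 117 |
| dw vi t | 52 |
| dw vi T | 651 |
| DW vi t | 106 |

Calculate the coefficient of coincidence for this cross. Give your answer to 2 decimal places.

0.97

The two most frequent reciprocal classes, DW VI t and dw vi T, are the parental types, so the F1 was DW VI t / dw vi T.
The two rarest classes, dw VI t and DW vi T, are the double crossovers. Comparing them with the parentals, only the dw allele has switched, so dw is the middle locus and the order is vi – dw – t.
vi–dw: (223 + 16)/1838 = 0.1300; dw–t: (111 + 16)/1838 = 0.0691.
Expected DCO frequency = 0.1300 × 0.0691 ≈ 0.00898; observed = 16/1838 ≈ 0.00871.
Coefficient of coincidence = 0.00871/0.00898 ≈ 0.97.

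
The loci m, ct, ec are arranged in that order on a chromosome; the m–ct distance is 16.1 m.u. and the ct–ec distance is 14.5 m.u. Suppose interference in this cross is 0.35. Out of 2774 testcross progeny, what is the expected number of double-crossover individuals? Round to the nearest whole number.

42

Map distances give recombination frequencies of 0.161 and 0.145 for the two intervals.
With interference 0.35 (so coincidence = 0.65), expected double-crossover frequency = 0.161 × 0.145 × 0.65 = 0.01517.
Expected number = 0.01517 × 2774 = 42.09 ≈ 42.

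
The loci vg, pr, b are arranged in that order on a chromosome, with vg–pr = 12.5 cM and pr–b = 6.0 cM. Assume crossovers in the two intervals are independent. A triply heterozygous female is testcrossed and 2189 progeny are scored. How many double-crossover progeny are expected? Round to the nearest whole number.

16

Map distances give recombination frequencies of 0.125 and 0.060 for the two intervals.
With no interference, expected double-crossover frequency = 0.125 × 0.060 = 0.00750.
Expected number = 0.00750 × 2189 = 16.42 ≈ 16.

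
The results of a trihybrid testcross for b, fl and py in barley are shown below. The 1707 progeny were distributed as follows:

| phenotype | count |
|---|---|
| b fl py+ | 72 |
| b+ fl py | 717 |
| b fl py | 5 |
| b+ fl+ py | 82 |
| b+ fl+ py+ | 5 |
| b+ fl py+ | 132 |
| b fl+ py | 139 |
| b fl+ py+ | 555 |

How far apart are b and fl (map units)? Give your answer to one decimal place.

9.6 map units

The two most frequent reciprocal classes, b fl+ py+ and b+ fl py, are the parental types, so the F1 was b fl+ py+ / b+ fl py.
The two rarest classes, b+ fl+ py+ and b fl py, are the double crossovers. Comparing them with the parentals, only the b allele has switched, so b is the middle locus and the order is py – b – fl.
Crossovers in the b–fl interval produce the single-crossover classes b fl py+ and b+ fl+ py (72 + 82 = 154) plus the double crossovers (10).
RF(b–fl) = (154 + 10) / 1707 = 164/1707 = 0.0961 → 9.6 map units.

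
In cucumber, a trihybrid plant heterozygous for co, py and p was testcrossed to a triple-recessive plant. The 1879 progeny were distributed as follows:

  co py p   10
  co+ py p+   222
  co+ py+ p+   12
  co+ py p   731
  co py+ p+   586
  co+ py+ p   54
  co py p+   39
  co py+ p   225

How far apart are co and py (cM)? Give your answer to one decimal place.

6.1 cM

The two most frequent reciprocal classes, co+ py p and co py+ p+, are the parental types, so the F1 was co+ py p / co py+ p+.
The two rarest classes, co py p and co+ py+ p+, are the double crossovers. Comparing them with the parentals, only the co allele has switched, so co is the middle locus and the order is py – co – p.
Crossovers in the py–co interval produce the single-crossover classes co+ py+ p and co py p+ (54 + 39 = 93) plus the double crossovers (22).
RF(py–co) = (93 + 22) / 1879 = 115/1879 = 0.0612 → 6.1 cM.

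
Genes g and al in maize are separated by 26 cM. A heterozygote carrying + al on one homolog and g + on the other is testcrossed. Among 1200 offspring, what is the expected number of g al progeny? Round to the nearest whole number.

156

A map distance of 26 cM corresponds to a recombination frequency of 0.260.
The F1 is + al / g +, so g al is a recombinant gamete class with expected frequency r/2 = 0.260/2 = 0.1300.
Expected number = 0.1300 × 1200 = 156.00 ≈ 156.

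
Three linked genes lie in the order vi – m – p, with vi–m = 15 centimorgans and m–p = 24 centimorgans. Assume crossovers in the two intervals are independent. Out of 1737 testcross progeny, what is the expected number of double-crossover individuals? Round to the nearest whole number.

Map distances give recombination frequencies of 0.150 and 0.240 for the two intervals.
With no interference, expected double-crossover frequency = 0.150 × 0.240 = 0.03600.
Expected number = 0.03600 × 1737 = 62.53 ≈ 63.

63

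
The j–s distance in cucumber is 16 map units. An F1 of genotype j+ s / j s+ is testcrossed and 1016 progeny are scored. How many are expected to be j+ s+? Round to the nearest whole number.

81

A map distance of 16 map units corresponds to a recombination frequency of 0.160.
The F1 is j+ s / j s+, so j+ s+ is a recombinant gamete class with expected frequency r/2 = 0.160/2 = 0.0800.
Expected number = 0.0800 × 1016 = 81.28 ≈ 81.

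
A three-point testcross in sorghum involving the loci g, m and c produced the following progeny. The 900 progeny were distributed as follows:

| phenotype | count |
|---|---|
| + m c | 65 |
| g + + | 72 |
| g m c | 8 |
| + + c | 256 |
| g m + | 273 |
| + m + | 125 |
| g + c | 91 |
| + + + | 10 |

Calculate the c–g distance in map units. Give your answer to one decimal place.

26.0 map units

The two most frequent reciprocal classes, + + c and g m +, are the parental types, so the F1 was + + c / g m +.
The two rarest classes, + + + and g m c, are the double crossovers. Comparing them with the parentals, only the c allele has switched, so c is the middle locus and the order is m – c – g.
Crossovers in the c–g interval produce the single-crossover classes g + c and + m + (91 + 125 = 216) plus the double crossovers (18).
RF(c–g) = (216 + 18) / 900 = 234/900 = 0.2600 → 26.0 map units.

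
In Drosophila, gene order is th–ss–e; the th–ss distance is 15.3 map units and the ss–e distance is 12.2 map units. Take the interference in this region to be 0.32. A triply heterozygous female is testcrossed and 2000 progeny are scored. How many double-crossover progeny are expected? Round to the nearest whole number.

25

Map distances give recombination frequencies of 0.153 and 0.122 for the two intervals.
With interference 0.32 (so coincidence = 0.68), expected double-crossover frequency = 0.153 × 0.122 × 0.68 = 0.01269.
Expected number = 0.01269 × 2000 = 25.39 ≈ 25.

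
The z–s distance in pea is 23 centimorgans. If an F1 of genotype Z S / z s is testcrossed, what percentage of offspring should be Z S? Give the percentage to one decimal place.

38.5%

A map distance of 23 centimorgans corresponds to a recombination frequency of 0.230.
The F1 is Z S / z s, so Z S is a parental gamete class with expected frequency (1 − r)/2 = 0.770/2 = 0.3850.
That is 0.3850 = 38.5% of the progeny.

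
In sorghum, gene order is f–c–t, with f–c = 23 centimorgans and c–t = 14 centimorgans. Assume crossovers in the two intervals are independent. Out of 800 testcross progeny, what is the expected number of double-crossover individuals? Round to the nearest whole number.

26

Map distances give recombination frequencies of 0.230 and 0.140 for the two intervals.
With no interference, expected double-crossover frequency = 0.230 × 0.140 = 0.03220.
Expected number = 0.03220 × 800 = 25.76 ≈ 26.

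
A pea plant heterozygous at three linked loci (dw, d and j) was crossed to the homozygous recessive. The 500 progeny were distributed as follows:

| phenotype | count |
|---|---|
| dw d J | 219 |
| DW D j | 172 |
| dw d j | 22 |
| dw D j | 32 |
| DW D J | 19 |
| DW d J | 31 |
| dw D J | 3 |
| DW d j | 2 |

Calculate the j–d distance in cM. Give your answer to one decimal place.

9.2 cM

The two most frequent reciprocal classes, dw d J and DW D j, are the parental types, so the F1 was dw d J / DW D j.
The two rarest classes, dw D J and DW d j, are the double crossovers. Comparing them with the parentals, only the d allele has switched, so d is the middle locus and the order is dw – d – j.
Crossovers in the d–j interval produce the single-crossover classes dw d j and DW D J (22 + 19 = 41) plus the double crossovers (5).
RF(d–j) = (41 + 5) / 500 = 46/500 = 0.0920 → 9.2 cM.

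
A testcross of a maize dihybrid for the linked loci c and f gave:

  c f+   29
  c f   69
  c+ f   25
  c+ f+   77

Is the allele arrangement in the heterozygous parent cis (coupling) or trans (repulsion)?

cis

The two most frequent classes are c+ f+ (77) and c f (69); these are the parental (non-recombinant) types.
So the F1 carried c+ f+ on one chromosome and c f on the other — the recessive alleles are on the same chromosome (cis / coupling).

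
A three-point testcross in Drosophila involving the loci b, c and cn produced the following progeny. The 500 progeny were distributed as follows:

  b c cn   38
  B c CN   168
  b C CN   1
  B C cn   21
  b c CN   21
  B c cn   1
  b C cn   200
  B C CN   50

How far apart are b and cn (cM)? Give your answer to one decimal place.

8.8 cM

The two most frequent reciprocal classes, b C cn and B c CN, are the parental types, so the F1 was b C cn / B c CN.
The two rarest classes, b C CN and B c cn, are the double crossovers. Comparing them with the parentals, only the cn allele has switched, so cn is the middle locus and the order is c – cn – b.
Crossovers in the cn–b interval produce the single-crossover classes B C cn and b c CN (21 + 21 = 42) plus the double crossovers (2).
RF(cn–b) = (42 + 2) / 500 = 44/500 = 0.0880 → 8.8 cM.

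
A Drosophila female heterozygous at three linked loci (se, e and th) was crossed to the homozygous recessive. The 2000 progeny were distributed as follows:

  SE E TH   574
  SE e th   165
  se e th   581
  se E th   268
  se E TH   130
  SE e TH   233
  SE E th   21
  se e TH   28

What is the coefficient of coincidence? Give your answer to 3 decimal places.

0.518

The two most frequent reciprocal classes, se e th and SE E TH, are the parental types, so the F1 was se e th / SE E TH.
The two rarest classes, se e TH and SE E th, are the double crossovers. Comparing them with the parentals, only the th allele has switched, so th is the middle locus and the order is e – th – se.
e–th: (501 + 49)/2000 = 0.2750; th–se: (295 + 49)/2000 = 0.1720.
Expected DCO frequency = 0.2750 × 0.1720 ≈ 0.04730; observed = 49/2000 ≈ 0.02450.
Coefficient of coincidence = 0.02450/0.04730 ≈ 0.518.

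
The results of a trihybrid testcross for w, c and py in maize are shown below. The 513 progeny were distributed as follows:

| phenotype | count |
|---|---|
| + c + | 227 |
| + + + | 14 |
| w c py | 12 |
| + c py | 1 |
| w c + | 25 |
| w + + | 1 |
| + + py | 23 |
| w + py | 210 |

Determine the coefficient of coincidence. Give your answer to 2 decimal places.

The two most frequent reciprocal classes, w + py and + c +, are the parental types, so the F1 was w + py / + c +.
The two rarest classes, w + + and + c py, are the double crossovers. Comparing them with the parentals, only the py allele has switched, so py is the middle locus and the order is c – py – w.
c–py: (26 + 2)/513 = 0.0546; py–w: (48 + 2)/513 = 0.0975.
Expected DCO frequency = 0.0546 × 0.0975 ≈ 0.00532; observed = 2/513 ≈ 0.00390.
Coefficient of coincidence = 0.00390/0.00532 ≈ 0.73.

0.73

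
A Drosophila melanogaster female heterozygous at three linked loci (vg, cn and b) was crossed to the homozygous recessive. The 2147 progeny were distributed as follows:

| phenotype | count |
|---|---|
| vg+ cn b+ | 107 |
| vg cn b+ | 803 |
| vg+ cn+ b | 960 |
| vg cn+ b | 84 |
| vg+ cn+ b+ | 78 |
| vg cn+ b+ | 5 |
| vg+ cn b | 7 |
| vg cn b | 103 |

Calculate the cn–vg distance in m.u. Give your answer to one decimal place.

The two most frequent reciprocal classes, vg+ cn+ b and vg cn b+, are the parental types, so the F1 was vg+ cn+ b / vg cn b+.
The two rarest classes, vg+ cn b and vg cn+ b+, are the double crossovers. Comparing them with the parentals, only the cn allele has switched, so cn is the middle locus and the order is b – cn – vg.
Crossovers in the cn–vg interval produce the single-crossover classes vg cn+ b and vg+ cn b+ (84 + 107 = 191) plus the double crossovers (12).
RF(cn–vg) = (191 + 12) / 2147 = 203/2147 = 0.0946 → 9.5 m.u.

9.5 m.u.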